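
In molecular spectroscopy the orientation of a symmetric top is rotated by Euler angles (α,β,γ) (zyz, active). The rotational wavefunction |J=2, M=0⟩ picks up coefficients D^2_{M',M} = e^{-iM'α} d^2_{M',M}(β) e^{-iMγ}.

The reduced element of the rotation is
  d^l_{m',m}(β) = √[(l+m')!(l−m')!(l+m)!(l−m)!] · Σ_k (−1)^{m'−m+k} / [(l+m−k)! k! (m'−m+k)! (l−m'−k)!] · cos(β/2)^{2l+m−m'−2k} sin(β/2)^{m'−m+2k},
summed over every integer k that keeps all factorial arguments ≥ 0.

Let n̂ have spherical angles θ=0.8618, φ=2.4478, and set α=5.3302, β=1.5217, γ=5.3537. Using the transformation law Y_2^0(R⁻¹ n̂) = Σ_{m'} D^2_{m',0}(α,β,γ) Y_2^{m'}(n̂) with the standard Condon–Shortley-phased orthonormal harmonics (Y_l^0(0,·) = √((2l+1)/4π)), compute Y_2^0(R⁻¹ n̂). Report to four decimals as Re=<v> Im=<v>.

Re=0.1493 Im=0.0000

Need the full column D^2_{m',0} for m'=−2..2 at α=5.3302, β=1.5217, γ=5.3537.
cos(β/2)=0.724250, sin(β/2)=0.689537
d^2_{-2,0}: single k=2 term ⇒ +0.610898;  D = -0.200945-0.576903i
d^2_{-1,0}: k∈[1..2] ⇒ +0.641651 -0.581618 = +0.060034;  D = +0.034775-0.048937i
d^2_{0,0}: k∈[0..2] ⇒ +0.275140 -0.997591 +0.226064 = -0.496387;  D = -0.496387+0.000000i
d^2_{1,0}: k∈[0..1] ⇒ -0.641651 +0.581618 = -0.060034;  D = -0.034775-0.048937i
d^2_{2,0}: single k=0 term ⇒ +0.610898;  D = -0.200945+0.576903i
Y_2^{m'}(θ=0.8618,φ=2.4478) and Σ D·Y over m':
  (-0.2009-0.5769i)·(+0.0405+0.2188i)  (+0.0348-0.0489i)·(-0.2935-0.2441i)  (-0.4964+0.0000i)·(+0.0857+0.0000i)  (-0.0348-0.0489i)·(+0.2935-0.2441i)  (-0.2009+0.5769i)·(+0.0405-0.2188i)
Y_2^0(R⁻¹ n̂) = +0.149329+0.000000i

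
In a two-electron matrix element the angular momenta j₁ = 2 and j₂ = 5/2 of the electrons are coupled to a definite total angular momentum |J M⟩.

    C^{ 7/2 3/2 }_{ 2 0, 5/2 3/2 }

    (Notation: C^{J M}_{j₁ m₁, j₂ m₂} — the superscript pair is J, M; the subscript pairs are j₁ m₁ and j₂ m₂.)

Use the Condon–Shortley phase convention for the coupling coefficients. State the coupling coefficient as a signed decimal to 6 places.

−√(2/7) ≈ -0.534522

j₁+j₂−J=1  J+j₁−j₂=3  J−j₁+j₂=4  j₁+j₂+J+1=9
(j₁±m₁, j₂±m₂, J±M) = (2,2,4,1,5,2)
P² = 512/7
sum k=0..1:
  [0] +1/48 = 1/48
  [1] −1/12 = -1/12
S = -1/16
C² = P²·S² = 2/7 ; C = -0.534522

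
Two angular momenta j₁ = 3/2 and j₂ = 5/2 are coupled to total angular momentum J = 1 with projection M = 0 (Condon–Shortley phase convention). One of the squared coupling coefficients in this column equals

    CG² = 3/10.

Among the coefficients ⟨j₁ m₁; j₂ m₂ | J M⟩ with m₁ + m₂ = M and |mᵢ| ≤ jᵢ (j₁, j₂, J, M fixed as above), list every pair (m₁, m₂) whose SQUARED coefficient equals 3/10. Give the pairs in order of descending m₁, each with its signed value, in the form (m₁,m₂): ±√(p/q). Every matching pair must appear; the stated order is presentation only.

Admissible pairs with m₁+m₂ = M = 0: (-3/2,3/2), (-1/2,1/2), (1/2,-1/2), (3/2,-3/2)
  (m₁,m₂)=(3/2,-3/2): CG² = 1/5, CG = +√(1/5)
  (m₁,m₂)=(1/2,-1/2): CG² = 3/10, CG = −√(3/10)   ← matches the target
  (m₁,m₂)=(-1/2,1/2): CG² = 3/10, CG = +√(3/10)   ← matches the target
  (m₁,m₂)=(-3/2,3/2): CG² = 1/5, CG = −√(1/5)
Pairs with CG² = 3/10: (1/2,-1/2): −√(3/10); (-1/2,1/2): +√(3/10)

(1/2,-1/2): −√(3/10); (-1/2,1/2): +√(3/10)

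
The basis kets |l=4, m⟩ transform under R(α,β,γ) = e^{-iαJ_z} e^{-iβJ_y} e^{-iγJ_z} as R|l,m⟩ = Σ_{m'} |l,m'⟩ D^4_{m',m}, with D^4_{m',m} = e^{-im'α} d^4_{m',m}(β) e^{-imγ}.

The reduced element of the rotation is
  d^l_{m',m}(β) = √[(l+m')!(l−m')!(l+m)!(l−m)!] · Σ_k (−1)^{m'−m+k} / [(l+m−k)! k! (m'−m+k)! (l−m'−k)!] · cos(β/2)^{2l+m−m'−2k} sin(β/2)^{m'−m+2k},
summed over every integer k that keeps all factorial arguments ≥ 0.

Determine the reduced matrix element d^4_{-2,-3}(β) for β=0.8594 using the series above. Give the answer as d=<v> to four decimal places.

d^4_{-2,-3}(β=0.8594) via the finite sum:
With c≡cos(β/2)=0.909091 and s≡sin(β/2)=0.416598, N=[2·720·1·5040]^{1/2}=2693.993318
k: max(0,(-3)−(-2))=0 … min(4+(-3),4−(-2))=1
  k=0: (−1)^1·2693.9933/(720)·0.9091^7·0.4166^1 = -0.799893
  k=1: (−1)^2·2693.9933/(240)·0.9091^5·0.4166^3 = +0.503934
d^4_{-2,-3}(0.8594) = -0.799893 +0.503934 = -0.295960

d=-0.2960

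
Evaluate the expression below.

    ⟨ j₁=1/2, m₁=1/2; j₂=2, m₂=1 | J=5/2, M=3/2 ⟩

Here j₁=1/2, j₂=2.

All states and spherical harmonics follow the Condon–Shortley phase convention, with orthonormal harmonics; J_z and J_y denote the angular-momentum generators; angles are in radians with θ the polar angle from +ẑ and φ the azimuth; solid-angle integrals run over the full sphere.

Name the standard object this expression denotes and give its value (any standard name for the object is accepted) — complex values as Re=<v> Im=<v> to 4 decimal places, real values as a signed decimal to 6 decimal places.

Clebsch–Gordan coefficient, +√(4/5) ≈ +0.894427

This is a Clebsch–Gordan (vector-coupling) coefficient.
j₁+j₂−J=0  J+j₁−j₂=1  J−j₁+j₂=4  j₁+j₂+J+1=6
(j₁±m₁, j₂±m₂, J±M) = (1,0,3,1,4,1)
P² = 144/5
sum k=0..0:
  [0] +1/6 = 1/6
S = 1/6
C² = P²·S² = 4/5 ; C = +0.894427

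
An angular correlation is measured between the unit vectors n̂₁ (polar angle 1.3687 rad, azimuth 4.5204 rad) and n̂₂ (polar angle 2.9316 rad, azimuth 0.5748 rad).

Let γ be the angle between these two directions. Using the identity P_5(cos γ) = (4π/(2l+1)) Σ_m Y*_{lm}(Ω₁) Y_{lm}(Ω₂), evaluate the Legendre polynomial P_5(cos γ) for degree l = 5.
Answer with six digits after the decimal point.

Term-by-term m-sum for l=5 (normalisation 4π/11 = 1.142397):
  [-5]  conj(Y_{5,-5})(Ω₁) = (-0.343053, -0.240201) ; Y_{5,-5}(Ω₂) = (-0.000176, -0.000048) ; Δ = (0.000049, 0.000059)
  [-4]  conj(Y_{5,-4})(Ω₁) = (0.195186, -0.188493) ; Y_{5,-4}(Ω₂) = (0.001804, 0.002023) ; Δ = (0.000733, 0.000055)
  [-3]  conj(Y_{5,-3})(Ω₁) = (-0.112911, -0.173864) ; Y_{5,-3}(Ω₂) = (-0.003648, -0.023562) ; Δ = (-0.003685, 0.003295)
  [-2]  conj(Y_{5,-2})(Ω₁) = (0.266114, -0.107519) ; Y_{5,-2}(Ω₂) = (-0.055056, 0.122891) ; Δ = (-0.001438, 0.038622)
  [-1]  conj(Y_{5,-1})(Ω₁) = (-0.028141, -0.144769) ; Y_{5,-1}(Ω₂) = (0.382324, -0.247655) ; Δ = (-0.046611, -0.048379)
  [+0]  conj(Y_{5,0})(Ω₁) = (0.288315, -0.000000) ; Y_{5,0}(Ω₂) = (-0.650327, 0.000000) ; Δ = (-0.187499, 0.000000)
  [+1]  conj(Y_{5,1})(Ω₁) = (0.028141, -0.144769) ; Y_{5,1}(Ω₂) = (-0.382324, -0.247655) ; Δ = (-0.046611, 0.048379)
  [+2]  conj(Y_{5,2})(Ω₁) = (0.266114, 0.107519) ; Y_{5,2}(Ω₂) = (-0.055056, -0.122891) ; Δ = (-0.001438, -0.038622)
  [+3]  conj(Y_{5,3})(Ω₁) = (0.112911, -0.173864) ; Y_{5,3}(Ω₂) = (0.003648, -0.023562) ; Δ = (-0.003685, -0.003295)
  [+4]  conj(Y_{5,4})(Ω₁) = (0.195186, 0.188493) ; Y_{5,4}(Ω₂) = (0.001804, -0.002023) ; Δ = (0.000733, -0.000055)
  [+5]  conj(Y_{5,5})(Ω₁) = (0.343053, -0.240201) ; Y_{5,5}(Ω₂) = (0.000176, -0.000048) ; Δ = (0.000049, -0.000059)
Σ over m = (-0.289403, -0.000000); ×(4π/11) → (-0.330613, -0.000000). Real part: -0.330613

-0.330613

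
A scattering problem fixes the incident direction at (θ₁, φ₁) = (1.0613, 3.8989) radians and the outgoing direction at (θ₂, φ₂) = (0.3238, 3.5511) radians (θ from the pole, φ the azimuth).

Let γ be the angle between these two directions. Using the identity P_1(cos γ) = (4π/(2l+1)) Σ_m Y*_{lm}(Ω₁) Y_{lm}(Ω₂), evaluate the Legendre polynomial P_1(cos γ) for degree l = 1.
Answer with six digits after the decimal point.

Addition theorem: P_1(cos γ) = (4π/3) Σ_m Y*_{lm}(Ω₁) Y_{lm}(Ω₂), m = −1…1:
  term(m=-1) = 0.03117 + 0.01130j   from Y*(Ω₁)=-0.21918 - 0.20720j, Y(Ω₂)=-0.10084 + 0.04377j
  term(m=+0) = 0.11039 + 0.00000j   from Y*(Ω₁)=0.23831 + 0.00000j, Y(Ω₂)=0.46321 + 0.00000j
  term(m=+1) = 0.03117 - 0.01130j   from Y*(Ω₁)=0.21918 - 0.20720j, Y(Ω₂)=0.10084 + 0.04377j
Accumulated sum 0.17273 + 0.00000j; after 4π/(2l+1) scaling, 0.72352 + 0.00000j ⇒ P_1 = 0.723521

0.723521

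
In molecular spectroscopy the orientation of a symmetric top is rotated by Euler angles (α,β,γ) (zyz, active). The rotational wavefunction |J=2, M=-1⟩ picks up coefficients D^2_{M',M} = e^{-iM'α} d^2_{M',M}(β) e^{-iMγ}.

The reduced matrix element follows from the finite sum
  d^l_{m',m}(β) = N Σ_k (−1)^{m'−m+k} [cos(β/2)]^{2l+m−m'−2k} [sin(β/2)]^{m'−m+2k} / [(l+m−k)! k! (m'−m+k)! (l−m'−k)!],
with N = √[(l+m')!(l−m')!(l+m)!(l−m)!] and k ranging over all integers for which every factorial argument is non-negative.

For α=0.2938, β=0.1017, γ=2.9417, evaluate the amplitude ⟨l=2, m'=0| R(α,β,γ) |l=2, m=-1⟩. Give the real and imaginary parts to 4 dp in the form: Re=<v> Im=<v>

D^2_{0,-1}(0.2938,0.1017,2.9417) = e^{-i·0·0.2938}·d^2_{0,-1}(0.1017)·e^{-i·-1·2.9417}. Compute d first:
c=cos(0.101700/2)=0.998707, s=sin(0.101700/2)=0.050828; N=√[2·2·1·6]=4.898979
k: max(0,(-1)−(0))=0 … min(2+(-1),2−(0))=1
  k=0: (−1)^1·4.8990/(2)·0.9987^3·0.0508^1 = -0.124021
  k=1: (−1)^2·4.8990/(2)·0.9987^1·0.0508^3 = +0.000321
d^2_{0,-1}(0.1017) = -0.124021 +0.000321 = -0.123699
D = (+1.000000+0.000000i)·(-0.123699)·(-0.980088+0.198564i) = +0.121236-0.024562i

Re=0.1212 Im=-0.0246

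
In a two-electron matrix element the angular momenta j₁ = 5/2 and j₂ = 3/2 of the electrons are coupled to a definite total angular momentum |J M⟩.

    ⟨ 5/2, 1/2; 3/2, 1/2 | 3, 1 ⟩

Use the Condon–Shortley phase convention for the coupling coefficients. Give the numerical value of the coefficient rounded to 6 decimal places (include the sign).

j₁+j₂−J=1  J+j₁−j₂=4  J−j₁+j₂=2  j₁+j₂+J+1=8
(j₁±m₁, j₂±m₂, J±M) = (3,2,2,1,4,2)
P² = 48/5
sum k=0..1:
  [0] +1/8 = 1/8
  [1] −1/6 = -1/6
S = -1/24
C² = P²·S² = 1/60 ; C = -0.129099

−√(1/60) ≈ -0.129099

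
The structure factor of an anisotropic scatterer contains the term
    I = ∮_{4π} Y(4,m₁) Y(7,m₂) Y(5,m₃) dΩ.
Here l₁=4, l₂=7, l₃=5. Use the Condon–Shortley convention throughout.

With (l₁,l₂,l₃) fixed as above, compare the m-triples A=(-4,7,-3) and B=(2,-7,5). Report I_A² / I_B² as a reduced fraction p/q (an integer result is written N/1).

28/45

Same 4,7,5: normalisation and zero-m 3j drop out of the ratio.
A: Δ: 6! 2! 8! / 17! → 1/6126120; sum: t=6:+1/58060800 = 1/58060800; 3j²(4 7 5; -4 7 -3) = Δ·Π!·Σ² = 7/510  (sign +1)
B: Δ: 6! 2! 8! / 17! → 1/6126120; sum: t=0:+1/58060800 = 1/58060800; 3j²(4 7 5; 2 -7 5) = Δ·Π!·Σ² = 3/136  (sign +1)
I_A²/I_B² = (7/510)/(3/136) = 28/45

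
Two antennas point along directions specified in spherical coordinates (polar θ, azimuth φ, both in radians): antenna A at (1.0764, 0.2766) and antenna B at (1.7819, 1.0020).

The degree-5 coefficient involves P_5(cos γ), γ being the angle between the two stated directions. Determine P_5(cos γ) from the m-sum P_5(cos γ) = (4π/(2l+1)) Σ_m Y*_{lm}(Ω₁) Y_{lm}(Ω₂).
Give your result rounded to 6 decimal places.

-0.014911

Term-by-term m-sum for l=5 (normalisation 4π/11 = 1.142397):
  [-5]  conj(Y_{5,-5})(Ω₁) = +0.045795+0.240980i ; Y_{5,-5}(Ω₂) = +0.121650+0.396614i ; Δ = -0.090005+0.047478i
  [-4]  conj(Y_{5,-4})(Ω₁) = +0.187274+0.373848i ; Y_{5,-4}(Ω₂) = +0.182051-0.214223i ; Δ = +0.114180+0.027941i
  [-3]  conj(Y_{5,-3})(Ω₁) = +0.163474+0.178676i ; Y_{5,-3}(Ω₂) = +0.193817+0.026442i ; Δ = +0.026959+0.038953i
  [-2]  conj(Y_{5,-2})(Ω₁) = -0.172066-0.106254i ; Y_{5,-2}(Ω₂) = -0.123754-0.267574i ; Δ = -0.007137+0.059190i
  [-1]  conj(Y_{5,-1})(Ω₁) = -0.294961-0.083732i ; Y_{5,-1}(Ω₂) = +0.071822-0.112350i ; Δ = -0.030592+0.027125i
  [+0]  conj(Y_{5,0})(Ω₁) = +0.135020-0.000000i ; Y_{5,0}(Ω₂) = -0.295244+0.000000i ; Δ = -0.039864+0.000000i
  [+1]  conj(Y_{5,1})(Ω₁) = +0.294961-0.083732i ; Y_{5,1}(Ω₂) = -0.071822-0.112350i ; Δ = -0.030592-0.027125i
  [+2]  conj(Y_{5,2})(Ω₁) = -0.172066+0.106254i ; Y_{5,2}(Ω₂) = -0.123754+0.267574i ; Δ = -0.007137-0.059190i
  [+3]  conj(Y_{5,3})(Ω₁) = -0.163474+0.178676i ; Y_{5,3}(Ω₂) = -0.193817+0.026442i ; Δ = +0.026959-0.038953i
  [+4]  conj(Y_{5,4})(Ω₁) = +0.187274-0.373848i ; Y_{5,4}(Ω₂) = +0.182051+0.214223i ; Δ = +0.114180-0.027941i
  [+5]  conj(Y_{5,5})(Ω₁) = -0.045795+0.240980i ; Y_{5,5}(Ω₂) = -0.121650+0.396614i ; Δ = -0.090005-0.047478i
Accumulated sum -0.013053-0.000000i; after 4π/(2l+1) scaling, -0.014911-0.000000i ⇒ P_5 = -0.014911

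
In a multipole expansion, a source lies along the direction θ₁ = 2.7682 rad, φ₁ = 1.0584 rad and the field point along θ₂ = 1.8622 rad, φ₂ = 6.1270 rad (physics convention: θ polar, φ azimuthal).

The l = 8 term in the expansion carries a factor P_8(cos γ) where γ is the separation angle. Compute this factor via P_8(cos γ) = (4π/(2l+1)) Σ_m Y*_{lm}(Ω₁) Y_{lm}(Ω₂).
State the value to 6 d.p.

-0.275005

Summing Y*_{l m}(θ₁,φ₁)·Y_{l m}(θ₂,φ₂) over m ∈ [−8, 8]; prefactor 4π/(2·8+1) = 0.739198:
  [-8]  conj(Y_{8,-8})(Ω₁) = (-0.000093, 0.000132) ; Y_{8,-8}(Ω₂) = (0.115332, 0.346500) ; Δ = (-0.000057, -0.000017)
  [-7]  conj(Y_{8,-7})(Ω₁) = (-0.000710, -0.001489) ; Y_{8,-7}(Ω₂) = (-0.201353, -0.389135) ; Δ = (-0.000436, 0.000576)
  [-6]  conj(Y_{8,-6})(Ω₁) = (0.010621, 0.000715) ; Y_{8,-6}(Ω₂) = (0.040981, 0.055774) ; Δ = (0.000395, 0.000622)
  [-5]  conj(Y_{8,-5})(Ω₁) = (-0.026793, 0.040929) ; Y_{8,-5}(Ω₂) = (0.235707, 0.233608) ; Δ = (-0.015877, 0.003388)
  [-4]  conj(Y_{8,-4})(Ω₁) = (-0.075367, -0.145195) ; Y_{8,-4}(Ω₂) = (-0.162415, -0.117116) ; Δ = (-0.004764, 0.032409)
  [-3]  conj(Y_{8,-3})(Ω₁) = (0.385502, 0.012961) ; Y_{8,-3}(Ω₂) = (-0.220303, -0.111506) ; Δ = (-0.083482, -0.045841)
  [-2]  conj(Y_{8,-2})(Ω₁) = (-0.296592, 0.488120) ; Y_{8,-2}(Ω₂) = (0.233729, 0.075481) ; Δ = (-0.106166, 0.091701)
  [-1]  conj(Y_{8,-1})(Ω₁) = (-0.158098, -0.281058) ; Y_{8,-1}(Ω₂) = (0.202046, 0.031816) ; Δ = (-0.023001, -0.061817)
  [+0]  conj(Y_{8,0})(Ω₁) = (-0.369165, -0.000000) ; Y_{8,0}(Ω₂) = (-0.256640, 0.000000) ; Δ = (0.094743, 0.000000)
  [+1]  conj(Y_{8,1})(Ω₁) = (0.158098, -0.281058) ; Y_{8,1}(Ω₂) = (-0.202046, 0.031816) ; Δ = (-0.023001, 0.061817)
  [+2]  conj(Y_{8,2})(Ω₁) = (-0.296592, -0.488120) ; Y_{8,2}(Ω₂) = (0.233729, -0.075481) ; Δ = (-0.106166, -0.091701)
  [+3]  conj(Y_{8,3})(Ω₁) = (-0.385502, 0.012961) ; Y_{8,3}(Ω₂) = (0.220303, -0.111506) ; Δ = (-0.083482, 0.045841)
  [+4]  conj(Y_{8,4})(Ω₁) = (-0.075367, 0.145195) ; Y_{8,4}(Ω₂) = (-0.162415, 0.117116) ; Δ = (-0.004764, -0.032409)
  [+5]  conj(Y_{8,5})(Ω₁) = (0.026793, 0.040929) ; Y_{8,5}(Ω₂) = (-0.235707, 0.233608) ; Δ = (-0.015877, -0.003388)
  [+6]  conj(Y_{8,6})(Ω₁) = (0.010621, -0.000715) ; Y_{8,6}(Ω₂) = (0.040981, -0.055774) ; Δ = (0.000395, -0.000622)
  [+7]  conj(Y_{8,7})(Ω₁) = (0.000710, -0.001489) ; Y_{8,7}(Ω₂) = (0.201353, -0.389135) ; Δ = (-0.000436, -0.000576)
  [+8]  conj(Y_{8,8})(Ω₁) = (-0.000093, -0.000132) ; Y_{8,8}(Ω₂) = (0.115332, -0.346500) ; Δ = (-0.000057, 0.000017)
Σ over m = (-0.372032, 0.000000); ×(4π/17) → (-0.275005, 0.000000). Real part: -0.275005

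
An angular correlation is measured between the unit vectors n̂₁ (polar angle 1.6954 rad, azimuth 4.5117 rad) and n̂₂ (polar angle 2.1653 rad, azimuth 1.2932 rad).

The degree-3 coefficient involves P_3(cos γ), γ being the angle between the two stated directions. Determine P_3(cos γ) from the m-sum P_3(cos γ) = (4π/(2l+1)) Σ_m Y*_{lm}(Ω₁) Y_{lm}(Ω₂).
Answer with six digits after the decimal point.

0.070410

Summing Y*_{l m}(θ₁,φ₁)·Y_{l m}(θ₂,φ₂) over m ∈ [−3, 3]; prefactor 4π/(2·3+1) = 1.795196:
  term(m=-3) = -0.094123-0.022110i   from Y*(Ω₁)=+0.230840+0.335926i, Y(Ω₂)=-0.175490+0.159598i
  term(m=-2) = +0.048546+0.007526i   from Y*(Ω₁)=+0.115113-0.048856i, Y(Ω₂)=+0.333836+0.207069i
  term(m=-1) = +0.044909+0.003461i   from Y*(Ω₁)=+0.058988+0.289970i, Y(Ω₂)=+0.041714-0.146390i
  term(m=+0) = +0.040557+0.000000i   from Y*(Ω₁)=+0.135555-0.000000i, Y(Ω₂)=+0.299195+0.000000i
  term(m=+1) = +0.044909-0.003461i   from Y*(Ω₁)=-0.058988+0.289970i, Y(Ω₂)=-0.041714-0.146390i
  term(m=+2) = +0.048546-0.007526i   from Y*(Ω₁)=+0.115113+0.048856i, Y(Ω₂)=+0.333836-0.207069i
  term(m=+3) = -0.094123+0.022110i   from Y*(Ω₁)=-0.230840+0.335926i, Y(Ω₂)=+0.175490+0.159598i
Σ over m = +0.039221+0.000000i; ×(4π/7) → +0.070410+0.000000i. Real part: 0.070410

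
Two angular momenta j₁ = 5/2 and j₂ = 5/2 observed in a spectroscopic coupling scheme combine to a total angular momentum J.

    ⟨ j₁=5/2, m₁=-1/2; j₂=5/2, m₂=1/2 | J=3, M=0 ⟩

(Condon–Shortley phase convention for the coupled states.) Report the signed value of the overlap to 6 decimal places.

−√(4/45) = -0.298142

j₁+j₂−J=2  J+j₁−j₂=3  J−j₁+j₂=3  j₁+j₂+J+1=9
(j₁±m₁, j₂±m₂, J±M) = (2,3,3,2,3,3)
P² = 36/5
sum k=0..2:
  [0] +1/72 = 1/72
  [1] −1/4 = -1/4
  [2] +1/8 = 1/8
S = -1/9
C² = P²·S² = 4/45 ; C = -0.298142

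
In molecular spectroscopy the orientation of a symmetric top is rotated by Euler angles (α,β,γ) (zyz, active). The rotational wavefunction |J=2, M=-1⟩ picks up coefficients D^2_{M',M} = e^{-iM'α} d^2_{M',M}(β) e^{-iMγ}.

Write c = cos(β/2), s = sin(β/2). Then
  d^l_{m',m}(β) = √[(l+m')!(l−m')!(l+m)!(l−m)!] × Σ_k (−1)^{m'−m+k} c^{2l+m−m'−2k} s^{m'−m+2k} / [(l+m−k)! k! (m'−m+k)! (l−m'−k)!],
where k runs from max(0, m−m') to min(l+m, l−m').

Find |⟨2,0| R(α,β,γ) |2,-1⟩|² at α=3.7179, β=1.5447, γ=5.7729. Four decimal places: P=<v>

First d^2_{0,-1}(β=1.5447), then the phase factors e^{-i(0)α} and e^{-i(-1)γ}:
With c≡cos(β/2)=0.716273 and s≡sin(β/2)=0.697820, N=[2·2·1·6]^{1/2}=4.898979
Admissible k: 0..1 (factorial args all ≥0)
  k=0: (−1)^1·4.8990/(2)·0.7163^3·0.6978^1 = -0.628137
  k=1: (−1)^2·4.8990/(2)·0.7163^1·0.6978^3 = +0.596191
d^2_{0,-1}(1.5447) = -0.628137 +0.596191 = -0.031947
|D^2_{0,-1}|² = |d^2_{0,-1}(β)|² = (-0.031947)² = 0.001021 (the z-rotation phases have unit modulus)

P=0.0010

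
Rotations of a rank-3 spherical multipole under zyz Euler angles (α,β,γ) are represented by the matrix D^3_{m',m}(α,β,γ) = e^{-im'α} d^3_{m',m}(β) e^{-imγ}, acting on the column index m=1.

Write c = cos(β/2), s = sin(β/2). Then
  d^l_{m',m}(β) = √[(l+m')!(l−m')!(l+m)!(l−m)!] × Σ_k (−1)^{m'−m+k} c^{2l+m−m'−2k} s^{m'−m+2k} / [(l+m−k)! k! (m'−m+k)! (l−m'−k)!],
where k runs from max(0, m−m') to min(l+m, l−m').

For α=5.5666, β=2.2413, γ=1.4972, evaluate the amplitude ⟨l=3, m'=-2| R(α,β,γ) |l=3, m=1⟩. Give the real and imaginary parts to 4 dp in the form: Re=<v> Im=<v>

Re=0.4243 Im=0.0910

First d^3_{-2,1}(β=2.2413), then the phase factors e^{-i(-2)α} and e^{-i(1)γ}:
c=cos(2.241300/2)=0.435097, s=sin(2.241300/2)=0.900383; N=√[1·120·24·2]=75.894664
Admissible k: 3..4 (factorial args all ≥0)
  k=3: (−1)^0·75.8947/(12)·0.4351^3·0.9004^3 = +0.380252
  k=4: (−1)^1·75.8947/(24)·0.4351^1·0.9004^5 = -0.814186
d^3_{-2,1}(2.2413) = +0.380252 -0.814186 = -0.433934
Phases: e^{-i·(-2)·5.5666}=+0.137192-0.990545i, e^{-i·(1)·1.4972}=+0.073530-0.997293i ⇒ D=+0.424290+0.090976i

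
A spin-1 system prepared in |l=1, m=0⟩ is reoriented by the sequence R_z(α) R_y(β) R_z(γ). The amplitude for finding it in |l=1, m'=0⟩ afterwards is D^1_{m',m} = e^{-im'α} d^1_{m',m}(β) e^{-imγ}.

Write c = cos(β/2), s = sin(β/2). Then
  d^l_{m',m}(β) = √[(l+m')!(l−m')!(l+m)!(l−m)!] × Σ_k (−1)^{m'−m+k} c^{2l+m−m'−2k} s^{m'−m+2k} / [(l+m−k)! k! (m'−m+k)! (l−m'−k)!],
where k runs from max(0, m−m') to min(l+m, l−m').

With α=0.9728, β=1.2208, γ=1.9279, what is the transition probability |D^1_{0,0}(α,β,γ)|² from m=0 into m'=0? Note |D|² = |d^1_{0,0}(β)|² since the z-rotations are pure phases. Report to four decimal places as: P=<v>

P=0.1176

D^1_{0,0}(0.9728,1.2208,1.9279) = e^{-i·0·0.9728}·d^1_{0,0}(1.2208)·e^{-i·0·1.9279}. Compute d first:
With c≡cos(β/2)=0.819419 and s≡sin(β/2)=0.573195, N=[1·1·1·1]^{1/2}=1.000000
Admissible k: 0..1 (factorial args all ≥0)
  k=0: (−1)^0·1.0000/(1)·0.8194^2·0.5732^0 = +0.671447
  k=1: (−1)^1·1.0000/(1)·0.8194^0·0.5732^2 = -0.328553
d^1_{0,0}(1.2208) = +0.671447 -0.328553 = +0.342894
|D^1_{0,0}|² = |d^1_{0,0}(β)|² = (+0.342894)² = 0.117577 (the z-rotation phases have unit modulus)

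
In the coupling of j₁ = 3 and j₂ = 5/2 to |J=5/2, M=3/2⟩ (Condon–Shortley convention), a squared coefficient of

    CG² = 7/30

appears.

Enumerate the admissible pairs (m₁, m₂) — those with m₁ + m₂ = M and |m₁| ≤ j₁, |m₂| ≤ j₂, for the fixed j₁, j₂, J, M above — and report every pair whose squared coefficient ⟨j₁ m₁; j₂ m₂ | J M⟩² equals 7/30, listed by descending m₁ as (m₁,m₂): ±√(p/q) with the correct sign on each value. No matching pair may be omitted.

(0,3/2): +√(7/30)

Admissible pairs with m₁+m₂ = M = 3/2: (-1,5/2), (0,3/2), (1,1/2), (2,-1/2), (3,-3/2)
  (m₁,m₂)=(3,-3/2): CG² = 8/21, CG = +√(8/21)
  (m₁,m₂)=(2,-1/2): CG² = 1/14, CG = −√(1/14)
  (m₁,m₂)=(1,1/2): CG² = 1/35, CG = −√(1/35)
  (m₁,m₂)=(0,3/2): CG² = 7/30, CG = +√(7/30)   ← matches the target
  (m₁,m₂)=(-1,5/2): CG² = 2/7, CG = −√(2/7)
Pairs with CG² = 7/30: (0,3/2): +√(7/30)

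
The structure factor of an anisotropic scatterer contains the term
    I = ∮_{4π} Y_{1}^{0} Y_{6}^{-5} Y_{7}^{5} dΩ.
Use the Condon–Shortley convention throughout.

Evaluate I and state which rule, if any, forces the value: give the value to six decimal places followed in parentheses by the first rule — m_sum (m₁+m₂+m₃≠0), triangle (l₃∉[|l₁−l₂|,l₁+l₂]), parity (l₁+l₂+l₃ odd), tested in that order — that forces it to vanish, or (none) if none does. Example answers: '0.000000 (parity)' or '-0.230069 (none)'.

-0.171413 (none)

Rules hold: Σm=0, L=14 even, 5≤7≤7.
N = 3·13·15 = 585
Δ = 0!·2!·12!/15! = 1/1365
Racah Σ t=0..0: t=0:+1/518400 = 1/518400
⇒ 3j(1 6 7; 0 0 0)² = 7/195, sgn -1
Racah Σ t=0..0: t=0:+1/39916800 = 1/39916800
⇒ 3j(1 6 7; 0 -5 5)² = 8/455, sgn +1
4πI² = N·(3j₀)²·(3jₘ)² = 24/65
I = -1·√(0.369231/4π) = -0.17141310
No selection rule forces the value: the integral is nonzero (none).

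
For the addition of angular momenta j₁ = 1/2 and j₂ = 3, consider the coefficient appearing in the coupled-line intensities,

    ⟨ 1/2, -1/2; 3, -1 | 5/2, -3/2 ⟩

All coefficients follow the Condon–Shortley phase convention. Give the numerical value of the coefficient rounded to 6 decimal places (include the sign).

j₁+j₂−J=1  J+j₁−j₂=0  J−j₁+j₂=5  j₁+j₂+J+1=7
(j₁±m₁, j₂±m₂, J±M) = (0,1,2,4,1,4)
P² = 1152/7
sum k=1..1:
  [1] −1/24 = -1/24
S = -1/24
C² = P²·S² = 2/7 ; C = -0.534522

-0.534522  (= −√(2/7))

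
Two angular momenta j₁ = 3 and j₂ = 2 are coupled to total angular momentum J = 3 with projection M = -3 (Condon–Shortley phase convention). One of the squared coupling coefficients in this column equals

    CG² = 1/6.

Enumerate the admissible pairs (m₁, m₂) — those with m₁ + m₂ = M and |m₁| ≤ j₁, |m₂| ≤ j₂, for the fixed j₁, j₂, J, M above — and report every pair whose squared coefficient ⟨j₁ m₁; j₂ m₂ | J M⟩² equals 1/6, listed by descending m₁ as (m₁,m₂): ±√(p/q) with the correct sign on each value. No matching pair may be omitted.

Admissible pairs with m₁+m₂ = M = -3: (-3,0), (-2,-1), (-1,-2)
  (m₁,m₂)=(-1,-2): CG² = 1/6, CG = +√(1/6)   ← matches the target
  (m₁,m₂)=(-2,-1): CG² = 5/12, CG = −√(5/12)
  (m₁,m₂)=(-3,0): CG² = 5/12, CG = +√(5/12)
Pairs with CG² = 1/6: (-1,-2): +√(1/6)

(-1,-2): +√(1/6)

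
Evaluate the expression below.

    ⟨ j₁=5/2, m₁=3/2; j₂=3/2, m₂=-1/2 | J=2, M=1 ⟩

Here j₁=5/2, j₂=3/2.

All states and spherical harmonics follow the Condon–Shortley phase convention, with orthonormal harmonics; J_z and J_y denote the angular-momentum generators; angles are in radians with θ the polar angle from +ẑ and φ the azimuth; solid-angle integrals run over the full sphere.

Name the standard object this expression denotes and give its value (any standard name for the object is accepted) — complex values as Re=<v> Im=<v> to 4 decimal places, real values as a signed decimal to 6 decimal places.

This is a Clebsch–Gordan (vector-coupling) coefficient.
triangle: 2!*3!*1!/7! = 12/5040
(j±m)!: 4!*1!*1!*2!*3!*1! = 288
prefactor² = (2J+1)*Δ*N² = 24/7
  k=0: +1/(0!*2!*1!*1!*2!*0!) = 1/4
  k=1: −1/(1!*1!*0!*0!*3!*1!) = -1/6
Σ = 1/12  ⇒  CG² = 24/7*(1/12)² = 1/42
CG = +√(1/42) = +0.154303

Clebsch–Gordan coefficient, +√(1/42) ≈ +0.154303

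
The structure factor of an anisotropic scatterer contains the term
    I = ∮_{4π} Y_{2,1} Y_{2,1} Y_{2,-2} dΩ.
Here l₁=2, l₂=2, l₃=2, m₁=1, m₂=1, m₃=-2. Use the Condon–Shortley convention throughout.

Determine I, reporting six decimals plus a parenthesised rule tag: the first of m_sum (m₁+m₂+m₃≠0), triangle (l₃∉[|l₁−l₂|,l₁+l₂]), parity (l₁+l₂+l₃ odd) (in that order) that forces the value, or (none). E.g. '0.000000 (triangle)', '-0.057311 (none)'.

Checks pass: Σm=0; 6 even; l₃=2∈[0,4].
(2·2+1)(2·2+1)(2·2+1) = 125
Δ: 2! 2! 2! / 7! → 1/630
sum: t=0:+1/8 t=1:−1/1 t=2:+1/8 = -3/4
3j²(2 2 2; 0 0 0) = Δ·Π!·Σ² = 2/35  (sign -1)
sum: t=1:−1/4 = -1/4
3j²(2 2 2; 1 1 -2) = Δ·Π!·Σ² = 3/35  (sign -1)
combine: 4πI² = 125·2/35·3/35 = 30/49
take √, sign +1: I = 0.22072812
No selection rule forces the value: the integral is nonzero (none).

0.220728 (none)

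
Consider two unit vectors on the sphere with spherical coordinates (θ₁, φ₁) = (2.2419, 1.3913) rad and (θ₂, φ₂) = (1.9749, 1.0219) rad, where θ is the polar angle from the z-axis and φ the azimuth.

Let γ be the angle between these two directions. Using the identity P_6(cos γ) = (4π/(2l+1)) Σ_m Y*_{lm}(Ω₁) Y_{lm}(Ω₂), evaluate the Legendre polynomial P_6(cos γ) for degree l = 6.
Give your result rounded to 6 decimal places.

-0.138183

Summing Y*_{l m}(θ₁,φ₁)·Y_{l m}(θ₂,φ₂) over m ∈ [−6, 6]; prefactor 4π/(2·6+1) = 0.966644:
  m=-6: (-0.05282 + 0.09813j) × (0.28853 + 0.04413j) = -0.01957 + 0.02598j  (running Σ = -0.01957 + 0.02598j)
  m=-5: (-0.23964 - 0.19115j) × (-0.16723 - 0.39874j) = -0.03615 + 0.12752j  (running Σ = -0.05572 + 0.15350j)
  m=-4: (0.32885 - 0.28725j) × (-0.10450 + 0.14490j) = 0.00726 + 0.07767j  (running Σ = -0.04846 + 0.23117j)
  m=-3: (0.12509 + 0.20939j) × (-0.25794 - 0.01961j) = -0.02816 - 0.05646j  (running Σ = -0.07662 + 0.17471j)
  m=-2: (0.19186 - 0.07200j) × (0.12469 + 0.24366j) = 0.04147 + 0.03777j  (running Σ = -0.03515 + 0.21248j)
  m=-1: (0.05968 + 0.32893j) × (-0.08942 + 0.14621j) = -0.05343 - 0.02069j  (running Σ = -0.08858 + 0.19179j)
  m=0: (0.11806 + 0.00000j) × (0.28973 + 0.00000j) = 0.03421 + 0.00000j  (running Σ = -0.05437 + 0.19179j)
  m=1: (-0.05968 + 0.32893j) × (0.08942 + 0.14621j) = -0.05343 + 0.02069j  (running Σ = -0.10780 + 0.21248j)
  m=2: (0.19186 + 0.07200j) × (0.12469 - 0.24366j) = 0.04147 - 0.03777j  (running Σ = -0.06634 + 0.17471j)
  m=3: (-0.12509 + 0.20939j) × (0.25794 - 0.01961j) = -0.02816 + 0.05646j  (running Σ = -0.09449 + 0.23117j)
  m=4: (0.32885 + 0.28725j) × (-0.10450 - 0.14490j) = 0.00726 - 0.07767j  (running Σ = -0.08723 + 0.15350j)
  m=5: (0.23964 - 0.19115j) × (0.16723 - 0.39874j) = -0.03615 - 0.12752j  (running Σ = -0.12338 + 0.02598j)
  m=6: (-0.05282 - 0.09813j) × (0.28853 - 0.04413j) = -0.01957 - 0.02598j  (running Σ = -0.14295 - 0.00000j)
Total Σ_m = -0.14295 - 0.00000j. Multiply by 0.966644: -0.13818 - 0.00000j. P_6(cos γ) = -0.138183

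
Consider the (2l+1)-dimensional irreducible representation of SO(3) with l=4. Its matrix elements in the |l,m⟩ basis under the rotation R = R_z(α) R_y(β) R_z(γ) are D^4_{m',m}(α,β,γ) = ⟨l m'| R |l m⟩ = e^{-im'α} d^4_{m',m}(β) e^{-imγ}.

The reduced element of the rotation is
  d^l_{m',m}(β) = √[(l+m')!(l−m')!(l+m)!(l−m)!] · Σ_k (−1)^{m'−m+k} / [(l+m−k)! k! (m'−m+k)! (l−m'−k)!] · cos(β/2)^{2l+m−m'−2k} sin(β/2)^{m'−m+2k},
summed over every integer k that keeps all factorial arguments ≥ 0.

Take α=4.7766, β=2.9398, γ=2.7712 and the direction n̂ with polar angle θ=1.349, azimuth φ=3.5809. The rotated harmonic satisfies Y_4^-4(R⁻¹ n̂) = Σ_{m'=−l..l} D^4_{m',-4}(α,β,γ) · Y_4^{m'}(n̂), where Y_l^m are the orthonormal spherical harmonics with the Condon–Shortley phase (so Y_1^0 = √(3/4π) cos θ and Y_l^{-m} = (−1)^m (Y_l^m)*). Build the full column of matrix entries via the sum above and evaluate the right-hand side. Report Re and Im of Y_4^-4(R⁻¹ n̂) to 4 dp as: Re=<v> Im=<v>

Re=0.4192 Im=0.0665

Need the full column D^4_{m',-4} for m'=−4..4 at α=4.7766, β=2.9398, γ=2.7712.
cos(β/2)=0.100725, sin(β/2)=0.994914
d^4_{-4,-4}: single k=0 term ⇒ +0.000000;  D = +0.000000-0.000000i
d^4_{-3,-4}: single k=0 term ⇒ -0.000000;  D = -0.000000-0.000000i
d^4_{-2,-4}: single k=0 term ⇒ +0.000005;  D = -0.000001+0.000005i
d^4_{-1,-4}: single k=0 term ⇒ -0.000076;  D = +0.000076+0.000012i
d^4_{0,-4}: single k=0 term ⇒ +0.000844;  D = +0.000075-0.000840i
d^4_{1,-4}: single k=0 term ⇒ -0.007455;  D = -0.007452-0.000186i
d^4_{2,-4}: single k=0 term ⇒ +0.052068;  D = +0.002040+0.052028i
d^4_{3,-4}: single k=0 term ⇒ -0.274905;  D = +0.273437-0.028377i
d^4_{4,-4}: single k=0 term ⇒ +0.960031;  D = -0.160166-0.946576i
Y_4^{m'}(θ=1.349,φ=3.5809) and Σ D·Y over m':
  (+0.0000-0.0000i)·(-0.0743-0.3938i)  (-0.0000-0.0000i)·(-0.0639+0.2475i)  (-0.0000+0.0000i)·(-0.1343+0.1621i)  (+0.0001+0.0000i)·(+0.2445-0.1149i)  (+0.0001-0.0008i)·(+0.1725+0.0000i)  (-0.0075-0.0002i)·(-0.2445-0.1149i)  (+0.0020+0.0520i)·(-0.1343-0.1621i)  (+0.2734-0.0284i)·(+0.0639+0.2475i)  (-0.1602-0.9466i)·(-0.0743+0.3938i)
Y_4^-4(R⁻¹ n̂) = +0.419152+0.066522i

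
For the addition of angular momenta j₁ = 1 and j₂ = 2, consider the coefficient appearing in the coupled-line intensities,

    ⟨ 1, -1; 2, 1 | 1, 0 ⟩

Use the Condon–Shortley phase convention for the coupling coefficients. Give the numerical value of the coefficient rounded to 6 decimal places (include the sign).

j₁+j₂−J=2  J+j₁−j₂=0  J−j₁+j₂=2  j₁+j₂+J+1=5
(j₁±m₁, j₂±m₂, J±M) = (0,2,3,1,1,1)
P² = 6/5
sum k=2..2:
  [2] +1/2 = 1/2
S = 1/2
C² = P²·S² = 3/10 ; C = +0.547723

+0.547723  (= +√(3/10))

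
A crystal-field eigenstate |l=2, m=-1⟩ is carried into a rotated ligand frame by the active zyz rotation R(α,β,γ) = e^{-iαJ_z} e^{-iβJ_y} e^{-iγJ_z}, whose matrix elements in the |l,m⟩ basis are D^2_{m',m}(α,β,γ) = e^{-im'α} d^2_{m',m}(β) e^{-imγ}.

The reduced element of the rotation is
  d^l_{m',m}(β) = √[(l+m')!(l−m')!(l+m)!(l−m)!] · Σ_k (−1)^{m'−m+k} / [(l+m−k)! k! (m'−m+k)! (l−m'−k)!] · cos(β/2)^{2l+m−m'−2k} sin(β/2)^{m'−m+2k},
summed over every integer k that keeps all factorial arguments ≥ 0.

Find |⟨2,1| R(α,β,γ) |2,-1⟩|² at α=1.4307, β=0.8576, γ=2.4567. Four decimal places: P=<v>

P=0.1593

D^2_{1,-1}(1.4307,0.8576,2.4567) = e^{-i·1·1.4307}·d^2_{1,-1}(0.8576)·e^{-i·-1·2.4567}. Compute d first:
With c≡cos(β/2)=0.909465 and s≡sin(β/2)=0.415780, N=[6·1·1·6]^{1/2}=6.000000
Admissible k: 0..1 (factorial args all ≥0)
  k=0: (−1)^2·6.0000/(2)·0.9095^2·0.4158^2 = +0.428963
  k=1: (−1)^3·6.0000/(6)·0.9095^0·0.4158^4 = -0.029885
d^2_{1,-1}(0.8576) = +0.428963 -0.029885 = +0.399078
|D^2_{1,-1}|² = |d^2_{1,-1}(β)|² = (+0.399078)² = 0.159264 (the z-rotation phases have unit modulus)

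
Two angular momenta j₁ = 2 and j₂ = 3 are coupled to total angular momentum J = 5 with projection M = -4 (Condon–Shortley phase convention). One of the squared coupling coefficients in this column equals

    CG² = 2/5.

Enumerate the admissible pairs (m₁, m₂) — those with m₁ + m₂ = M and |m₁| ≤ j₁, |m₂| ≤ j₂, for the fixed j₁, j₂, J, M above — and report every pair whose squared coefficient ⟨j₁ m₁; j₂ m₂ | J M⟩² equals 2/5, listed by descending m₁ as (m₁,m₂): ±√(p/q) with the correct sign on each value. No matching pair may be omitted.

(-1,-3): +√(2/5)

Admissible pairs with m₁+m₂ = M = -4: (-2,-2), (-1,-3)
  (m₁,m₂)=(-1,-3): CG² = 2/5, CG = +√(2/5)   ← matches the target
  (m₁,m₂)=(-2,-2): CG² = 3/5, CG = +√(3/5)
Pairs with CG² = 2/5: (-1,-3): +√(2/5)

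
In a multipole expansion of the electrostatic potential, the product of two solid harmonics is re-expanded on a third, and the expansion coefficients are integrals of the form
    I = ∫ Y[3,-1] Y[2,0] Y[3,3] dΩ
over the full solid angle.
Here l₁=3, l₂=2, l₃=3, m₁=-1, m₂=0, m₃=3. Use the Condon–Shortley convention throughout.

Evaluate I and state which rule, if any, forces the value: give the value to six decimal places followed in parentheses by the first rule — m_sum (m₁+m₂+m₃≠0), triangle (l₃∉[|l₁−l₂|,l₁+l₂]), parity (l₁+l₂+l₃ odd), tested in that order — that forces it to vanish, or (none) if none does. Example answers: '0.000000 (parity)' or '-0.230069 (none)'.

-1 + 0 + 3 = 2 ≠ 0: azimuthal integral kills it; I = 0

0.000000 (m_sum)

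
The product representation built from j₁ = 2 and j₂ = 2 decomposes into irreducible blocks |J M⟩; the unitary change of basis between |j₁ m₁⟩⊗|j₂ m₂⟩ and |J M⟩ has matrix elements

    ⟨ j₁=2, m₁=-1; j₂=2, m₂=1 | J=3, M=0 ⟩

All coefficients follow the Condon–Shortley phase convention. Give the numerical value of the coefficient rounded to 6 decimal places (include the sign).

−√(2/5) ≈ -0.632456

j₁+j₂−J=1  J+j₁−j₂=3  J−j₁+j₂=3  j₁+j₂+J+1=8
(j₁±m₁, j₂±m₂, J±M) = (1,3,3,1,3,3)
P² = 81/10
sum k=0..1:
  [0] +1/36 = 1/36
  [1] −1/4 = -1/4
S = -2/9
C² = P²·S² = 2/5 ; C = -0.632456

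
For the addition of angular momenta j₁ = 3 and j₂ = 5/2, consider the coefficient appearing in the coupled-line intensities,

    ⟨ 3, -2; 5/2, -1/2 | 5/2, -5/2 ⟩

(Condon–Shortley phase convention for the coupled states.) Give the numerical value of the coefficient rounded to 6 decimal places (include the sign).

+√(5/14) ≈ +0.597614

triangle: 3!·3!·2!/9! = 72/362880
(j±m)!: 1!·5!·2!·3!·0!·5! = 172800
prefactor² = (2J+1)·Δ·N² = 1440/7
  k=2: +1/(2!·1!·3!·0!·0!·2!) = 1/24
Σ = 1/24  ⇒  CG² = 1440/7·(1/24)² = 5/14
CG = +√(5/14) = +0.597614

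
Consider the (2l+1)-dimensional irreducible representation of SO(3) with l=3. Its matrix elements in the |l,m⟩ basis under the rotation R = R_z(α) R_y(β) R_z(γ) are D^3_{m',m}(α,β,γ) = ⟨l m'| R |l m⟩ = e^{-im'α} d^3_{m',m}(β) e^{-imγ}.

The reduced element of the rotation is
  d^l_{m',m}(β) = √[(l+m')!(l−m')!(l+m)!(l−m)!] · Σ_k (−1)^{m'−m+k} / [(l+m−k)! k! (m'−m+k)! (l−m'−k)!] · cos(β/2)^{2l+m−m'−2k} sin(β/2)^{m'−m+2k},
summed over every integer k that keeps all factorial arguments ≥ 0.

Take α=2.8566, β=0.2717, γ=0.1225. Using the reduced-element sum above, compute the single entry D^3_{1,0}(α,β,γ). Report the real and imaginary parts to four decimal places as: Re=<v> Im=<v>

Re=0.4059 Im=0.1189

First d^3_{1,0}(β=0.2717), then the phase factors e^{-i(1)α} and e^{-i(0)γ}:
c=cos(0.271700/2)=0.990787, s=sin(0.271700/2)=0.135433; N=√[24·2·6·6]=41.569219
k: max(0,(0)−(1))=0 … min(3+(0),3−(1))=2
  k=0: (−1)^1·41.5692/(12)·0.9908^5·0.1354^1 = -0.447934
  k=1: (−1)^2·41.5692/(4)·0.9908^3·0.1354^3 = +0.025109
  k=2: (−1)^3·41.5692/(12)·0.9908^1·0.1354^5 = -0.000156
d^3_{1,0}(0.2717) = -0.447934 +0.025109 -0.000156 = -0.422982
Attach z-rotation phases: D = e^{-i(1)(2.8566)}·(-0.422982)·e^{-i(0)(0.1225)} = +0.405920+0.118922i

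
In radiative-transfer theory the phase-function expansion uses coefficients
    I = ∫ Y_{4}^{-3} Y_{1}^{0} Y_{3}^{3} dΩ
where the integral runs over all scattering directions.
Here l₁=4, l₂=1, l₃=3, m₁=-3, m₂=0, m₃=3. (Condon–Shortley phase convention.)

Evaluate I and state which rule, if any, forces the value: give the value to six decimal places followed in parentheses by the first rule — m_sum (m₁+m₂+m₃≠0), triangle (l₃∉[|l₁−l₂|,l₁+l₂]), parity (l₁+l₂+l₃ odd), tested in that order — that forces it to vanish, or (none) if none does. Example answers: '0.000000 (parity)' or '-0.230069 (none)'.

Rules hold: Σm=0, L=8 even, 3≤3≤5.
N = 9·3·7 = 189
Δ = 2!·6!·0!/9! = 1/252
Racah Σ t=1..1: t=1:−1/36 = -1/36
⇒ 3j(4 1 3; 0 0 0)² = 4/63, sgn +1
Racah Σ t=1..1: t=1:−1/720 = -1/720
⇒ 3j(4 1 3; -3 0 3)² = 1/36, sgn -1
4πI² = N·(3j₀)²·(3jₘ)² = 1/3
I = -1·√(0.333333/4π) = -0.16286750
No selection rule forces the value: the integral is nonzero (none).

-0.162868 (none)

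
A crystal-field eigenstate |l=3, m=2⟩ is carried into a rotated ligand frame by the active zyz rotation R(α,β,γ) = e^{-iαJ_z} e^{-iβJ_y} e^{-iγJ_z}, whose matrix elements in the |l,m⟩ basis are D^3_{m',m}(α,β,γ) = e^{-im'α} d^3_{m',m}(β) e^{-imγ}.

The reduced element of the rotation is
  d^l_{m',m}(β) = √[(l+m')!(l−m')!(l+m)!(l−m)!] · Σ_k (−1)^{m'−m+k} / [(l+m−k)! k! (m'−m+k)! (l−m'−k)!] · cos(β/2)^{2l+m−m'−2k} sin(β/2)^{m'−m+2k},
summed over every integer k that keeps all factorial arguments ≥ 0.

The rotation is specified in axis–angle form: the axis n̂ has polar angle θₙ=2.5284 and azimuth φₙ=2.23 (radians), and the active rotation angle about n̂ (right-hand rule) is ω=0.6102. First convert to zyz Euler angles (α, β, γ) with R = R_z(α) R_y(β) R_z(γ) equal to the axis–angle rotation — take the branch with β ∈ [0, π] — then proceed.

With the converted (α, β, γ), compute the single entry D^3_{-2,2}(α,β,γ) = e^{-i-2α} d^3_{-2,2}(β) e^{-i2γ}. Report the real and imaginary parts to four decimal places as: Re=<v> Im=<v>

Axis–angle → zyz. n̂ = (sinθₙcosφₙ, sinθₙsinφₙ, cosθₙ) = (-0.352475, +0.454907, -0.817815), ω = 0.6102.
R = I cosω + sinω [n̂]ₓ + (1−cosω) n̂n̂ᵀ gives
  R = [+0.841954, +0.439697, +0.312697; -0.497570, +0.856879, +0.134840; -0.208655, -0.269118, +0.940233]
β = atan2(√(R₁₃²+R₂₃²), R₃₃) = 0.347482; α = atan2(R₂₃, R₁₃) mod 2π = 0.407125; γ = atan2(R₃₂, −R₃₁) mod 2π = 5.371903
D^3_{-2,2}(0.4071,0.3475,5.3719) = e^{-i·-2·0.4071}·d^3_{-2,2}(0.3475)·e^{-i·2·5.3719}. Compute d first:
c=cos(0.347482/2)=0.984945, s=sin(0.347482/2)=0.172868; N=√[1·120·120·1]=120.000000
Admissible k: 4..5 (factorial args all ≥0)
  k=4: (−1)^0·120.0000/(24)·0.9849^2·0.1729^4 = +0.004332
  k=5: (−1)^1·120.0000/(120)·0.9849^0·0.1729^6 = -0.000027
d^3_{-2,2}(0.3475) = +0.004332 -0.000027 = +0.004305
D = (+0.686414+0.727211i)·(+0.004305)·(-0.249116+0.968474i) = -0.003768+0.002082i

Re=-0.0038 Im=0.0021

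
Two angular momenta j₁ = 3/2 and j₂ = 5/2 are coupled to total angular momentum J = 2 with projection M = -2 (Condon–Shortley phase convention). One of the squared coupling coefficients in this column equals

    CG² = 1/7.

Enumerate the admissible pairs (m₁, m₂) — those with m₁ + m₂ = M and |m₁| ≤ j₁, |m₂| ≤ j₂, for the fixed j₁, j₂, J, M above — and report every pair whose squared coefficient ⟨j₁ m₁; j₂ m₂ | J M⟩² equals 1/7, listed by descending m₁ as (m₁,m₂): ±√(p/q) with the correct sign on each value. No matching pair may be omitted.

(-3/2,-1/2): +√(1/7)

Admissible pairs with m₁+m₂ = M = -2: (-3/2,-1/2), (-1/2,-3/2), (1/2,-5/2)
  (m₁,m₂)=(1/2,-5/2): CG² = 10/21, CG = +√(10/21)
  (m₁,m₂)=(-1/2,-3/2): CG² = 8/21, CG = −√(8/21)
  (m₁,m₂)=(-3/2,-1/2): CG² = 1/7, CG = +√(1/7)   ← matches the target
Pairs with CG² = 1/7: (-3/2,-1/2): +√(1/7)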